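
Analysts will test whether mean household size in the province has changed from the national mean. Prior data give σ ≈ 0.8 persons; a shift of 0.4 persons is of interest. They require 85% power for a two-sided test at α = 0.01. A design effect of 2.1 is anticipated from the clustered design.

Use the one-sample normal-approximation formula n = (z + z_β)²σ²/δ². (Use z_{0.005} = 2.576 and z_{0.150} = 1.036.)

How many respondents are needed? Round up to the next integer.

n = (z_{α/2} + z_β)² · σ² / δ²
  = (2.576 + 1.036)² · 0.8² / 0.4²
  = 13.0465 · 0.64 / 0.16
  = 52.19
Design effect: 2.1 × 52.19 = 109.59.
Round up → n = 110.

n = 110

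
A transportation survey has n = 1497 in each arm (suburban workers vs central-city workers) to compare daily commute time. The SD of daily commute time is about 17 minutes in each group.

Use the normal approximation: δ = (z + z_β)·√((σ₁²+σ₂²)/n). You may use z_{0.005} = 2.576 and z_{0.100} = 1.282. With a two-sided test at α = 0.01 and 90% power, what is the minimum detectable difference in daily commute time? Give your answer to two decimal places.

δ = (z_{α/2} + z_β) · √((σ₁²+σ₂²)/n)
  = (2.576 + 1.282) · √(578/1497)
  = 3.858 · √0.38611
  = 3.858 · 0.6214
  = 2.3973

Minimum detectable difference ≈ 2.40 minutes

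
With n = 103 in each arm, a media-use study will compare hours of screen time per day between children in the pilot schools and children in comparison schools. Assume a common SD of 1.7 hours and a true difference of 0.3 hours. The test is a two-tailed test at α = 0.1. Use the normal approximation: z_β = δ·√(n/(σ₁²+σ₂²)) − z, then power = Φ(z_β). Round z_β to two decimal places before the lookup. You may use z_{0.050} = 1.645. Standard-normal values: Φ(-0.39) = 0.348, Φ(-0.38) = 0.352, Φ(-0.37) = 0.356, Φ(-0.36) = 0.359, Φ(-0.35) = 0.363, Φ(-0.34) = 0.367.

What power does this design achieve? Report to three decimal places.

Power ≈ 0.352

z_β = δ·√(n/(σ₁²+σ₂²)) − z_{α/2}
    = 0.3 · √(103/5.78) − 1.645
    = 0.3 · 4.22138 − 1.645
    = 1.2664 − 1.645 = -0.3786 → -0.38
Power = Φ(-0.38) = 0.352.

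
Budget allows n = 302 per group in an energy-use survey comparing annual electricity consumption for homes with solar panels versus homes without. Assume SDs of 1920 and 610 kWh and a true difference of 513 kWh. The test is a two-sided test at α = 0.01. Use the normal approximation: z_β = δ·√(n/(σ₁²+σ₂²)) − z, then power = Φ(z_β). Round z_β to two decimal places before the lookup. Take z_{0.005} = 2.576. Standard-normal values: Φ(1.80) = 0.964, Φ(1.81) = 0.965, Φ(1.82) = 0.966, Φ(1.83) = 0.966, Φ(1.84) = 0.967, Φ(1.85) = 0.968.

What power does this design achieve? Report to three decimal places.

Power ≈ 0.968

z_β = δ·√(n/(σ₁²+σ₂²)) − z_{α/2}
    = 513 · √(302/4058500) − 2.576
    = 513 · 0.00863 − 2.576
    = 4.4253 − 2.576 = 1.8493 → 1.85
Power = Φ(1.85) = 0.968.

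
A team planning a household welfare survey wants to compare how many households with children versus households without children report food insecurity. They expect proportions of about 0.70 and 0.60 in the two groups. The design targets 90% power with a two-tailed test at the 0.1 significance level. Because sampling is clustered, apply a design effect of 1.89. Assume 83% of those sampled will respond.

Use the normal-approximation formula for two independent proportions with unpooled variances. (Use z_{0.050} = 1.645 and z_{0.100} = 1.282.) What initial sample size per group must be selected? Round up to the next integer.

n = (z_{α/2} + z_β)² · [p₁(1−p₁) + p₂(1−p₂)] / (p₁ − p₂)²
  = (1.645 + 1.282)² · (0.70·0.30 + 0.60·0.40) / (0.10)²
  = (2.927)² · (0.2100 + 0.2400) / 0.0100
  = 8.5673 · 0.4500 / 0.0100
  = 385.53
Design effect: 1.89 × 385.53 = 728.65.
Adjust for 83% response: 728.65 / 0.83 = 877.89.
Round up → n = 878 per group.

n = 878 per group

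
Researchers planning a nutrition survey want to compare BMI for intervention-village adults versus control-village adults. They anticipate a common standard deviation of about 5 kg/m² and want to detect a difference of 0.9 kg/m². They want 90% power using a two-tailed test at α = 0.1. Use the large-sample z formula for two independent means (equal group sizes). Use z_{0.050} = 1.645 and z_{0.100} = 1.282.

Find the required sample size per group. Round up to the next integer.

n = 529 per group

n = (z_{α/2} + z_β)² · (σ₁² + σ₂²) / δ²
  = (1.645 + 1.282)² · (2·5² = 50) / 0.9²
  = 8.5673 · 50 / 0.81
  = 528.85
Round up → n = 529 per group.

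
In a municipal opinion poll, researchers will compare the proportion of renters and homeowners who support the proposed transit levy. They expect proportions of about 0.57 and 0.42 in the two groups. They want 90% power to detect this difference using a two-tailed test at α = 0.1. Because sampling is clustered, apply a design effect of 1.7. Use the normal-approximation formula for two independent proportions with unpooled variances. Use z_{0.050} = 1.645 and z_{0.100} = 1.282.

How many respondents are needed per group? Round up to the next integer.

n = 317 per group

n = (z_{α/2} + z_β)² · [p₁(1−p₁) + p₂(1−p₂)] / (p₁ − p₂)²
  = (1.645 + 1.282)² · (0.57·0.43 + 0.42·0.58) / (0.15)²
  = (2.927)² · (0.2451 + 0.2436) / 0.0225
  = 8.5673 · 0.4887 / 0.0225
  = 186.08
Design effect: 1.7 × 186.08 = 316.34.
Round up → n = 317 per group.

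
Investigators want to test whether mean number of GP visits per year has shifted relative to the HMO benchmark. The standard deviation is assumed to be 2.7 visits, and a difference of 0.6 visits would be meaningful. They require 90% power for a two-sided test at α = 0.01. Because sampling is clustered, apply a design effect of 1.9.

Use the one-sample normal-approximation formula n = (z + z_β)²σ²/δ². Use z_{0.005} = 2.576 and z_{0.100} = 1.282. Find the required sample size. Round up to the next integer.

n = (z_{α/2} + z_β)² · σ² / δ²
  = (2.576 + 1.282)² · 2.7² / 0.6²
  = 14.8842 · 7.29 / 0.36
  = 301.40
Design effect: 1.9 × 301.40 = 572.67.
Round up → n = 573.

n = 573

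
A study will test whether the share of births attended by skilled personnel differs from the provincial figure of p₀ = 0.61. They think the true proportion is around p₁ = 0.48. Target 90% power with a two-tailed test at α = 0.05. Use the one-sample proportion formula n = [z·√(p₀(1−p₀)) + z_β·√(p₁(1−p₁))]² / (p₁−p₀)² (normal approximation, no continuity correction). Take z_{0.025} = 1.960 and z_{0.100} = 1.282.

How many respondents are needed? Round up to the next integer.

n = 151

n = [z_{α/2}·√(p₀q₀) + z_β·√(p₁q₁)]² / (p₁ − p₀)²
  = [1.960·√(0.61·0.39) + 1.282·√(0.48·0.52)]² / (-0.13)²
  = [1.960·0.4877 + 1.282·0.4996]² / 0.0169
  = [1.5965]² / 0.0169
  = 150.81
Round up → n = 151.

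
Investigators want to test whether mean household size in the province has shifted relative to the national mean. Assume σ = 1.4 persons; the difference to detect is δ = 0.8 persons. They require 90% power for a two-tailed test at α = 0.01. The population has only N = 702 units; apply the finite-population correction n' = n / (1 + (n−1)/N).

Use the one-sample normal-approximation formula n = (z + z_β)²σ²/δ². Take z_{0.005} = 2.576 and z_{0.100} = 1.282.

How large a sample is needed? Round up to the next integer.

n = 43

n = (z_{α/2} + z_β)² · σ² / δ²
  = (2.576 + 1.282)² · 1.4² / 0.8²
  = 14.8842 · 1.96 / 0.64
  = 45.58
Finite-population correction (N = 702): 45.58 / (1 + (45.58 − 1)/702) = 42.86.
Round up → n = 43.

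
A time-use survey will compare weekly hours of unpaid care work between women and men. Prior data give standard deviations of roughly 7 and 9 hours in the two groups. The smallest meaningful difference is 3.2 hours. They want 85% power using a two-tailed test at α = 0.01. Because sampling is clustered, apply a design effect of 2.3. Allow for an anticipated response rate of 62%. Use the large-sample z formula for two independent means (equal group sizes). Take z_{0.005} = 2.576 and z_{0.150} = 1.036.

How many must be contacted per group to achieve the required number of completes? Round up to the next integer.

n = (z_{α/2} + z_β)² · (σ₁² + σ₂²) / δ²
  = (2.576 + 1.036)² · (7² + 9² = 130) / 3.2²
  = 13.0465 · 130 / 10.24
  = 165.63
Design effect: 2.3 × 165.63 = 380.95.
Adjust for 62% response: 380.95 / 0.62 = 614.43.
Round up → n = 615 per group.

n = 615 per group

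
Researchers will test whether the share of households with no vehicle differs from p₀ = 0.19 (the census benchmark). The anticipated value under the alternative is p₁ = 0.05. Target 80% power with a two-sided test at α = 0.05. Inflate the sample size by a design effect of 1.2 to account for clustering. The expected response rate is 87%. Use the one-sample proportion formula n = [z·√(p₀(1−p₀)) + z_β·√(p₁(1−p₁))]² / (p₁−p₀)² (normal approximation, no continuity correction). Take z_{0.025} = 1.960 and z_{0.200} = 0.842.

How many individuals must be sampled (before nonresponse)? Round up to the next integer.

n = 64

n = [z_{α/2}·√(p₀q₀) + z_β·√(p₁q₁)]² / (p₁ − p₀)²
  = [1.960·√(0.19·0.81) + 0.842·√(0.05·0.95)]² / (-0.14)²
  = [1.960·0.3923 + 0.842·0.2179]² / 0.0196
  = [0.9524]² / 0.0196
  = 46.28
Design effect: 1.2 × 46.28 = 55.54.
Adjust for 87% response: 55.54 / 0.87 = 63.84.
Round up → n = 64.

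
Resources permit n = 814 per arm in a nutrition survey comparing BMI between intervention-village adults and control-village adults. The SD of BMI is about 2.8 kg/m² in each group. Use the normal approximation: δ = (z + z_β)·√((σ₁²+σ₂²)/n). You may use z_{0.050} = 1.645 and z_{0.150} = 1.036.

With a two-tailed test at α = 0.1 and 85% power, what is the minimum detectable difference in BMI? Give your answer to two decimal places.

Minimum detectable difference ≈ 0.37 kg/m²

δ = (z_{α/2} + z_β) · √((σ₁²+σ₂²)/n)
  = (1.645 + 1.036) · √(15.68/814)
  = 2.681 · √0.01926
  = 2.681 · 0.1388
  = 0.3721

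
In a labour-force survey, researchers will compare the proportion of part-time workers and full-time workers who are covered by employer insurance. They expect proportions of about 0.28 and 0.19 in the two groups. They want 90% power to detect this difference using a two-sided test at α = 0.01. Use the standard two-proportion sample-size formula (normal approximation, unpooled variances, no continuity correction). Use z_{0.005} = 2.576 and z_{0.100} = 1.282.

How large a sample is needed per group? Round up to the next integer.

n = 654 per group

n = (z_{α/2} + z_β)² · [p₁(1−p₁) + p₂(1−p₂)] / (p₁ − p₂)²
  = (2.576 + 1.282)² · (0.28·0.72 + 0.19·0.81) / (0.09)²
  = (3.858)² · (0.2016 + 0.1539) / 0.0081
  = 14.8842 · 0.3555 / 0.0081
  = 653.25
Round up → n = 654 per group.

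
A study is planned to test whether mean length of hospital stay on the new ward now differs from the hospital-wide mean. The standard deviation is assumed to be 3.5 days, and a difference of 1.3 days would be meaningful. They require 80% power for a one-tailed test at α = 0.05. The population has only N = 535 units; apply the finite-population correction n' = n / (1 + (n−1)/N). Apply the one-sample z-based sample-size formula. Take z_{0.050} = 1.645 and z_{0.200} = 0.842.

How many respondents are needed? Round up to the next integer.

n = (z_α + z_β)² · σ² / δ²
  = (1.645 + 0.842)² · 3.5² / 1.3²
  = 6.1852 · 12.25 / 1.69
  = 44.83
Finite-population correction (N = 535): 44.83 / (1 + (44.83 − 1)/535) = 41.44.
Round up → n = 42.

n = 42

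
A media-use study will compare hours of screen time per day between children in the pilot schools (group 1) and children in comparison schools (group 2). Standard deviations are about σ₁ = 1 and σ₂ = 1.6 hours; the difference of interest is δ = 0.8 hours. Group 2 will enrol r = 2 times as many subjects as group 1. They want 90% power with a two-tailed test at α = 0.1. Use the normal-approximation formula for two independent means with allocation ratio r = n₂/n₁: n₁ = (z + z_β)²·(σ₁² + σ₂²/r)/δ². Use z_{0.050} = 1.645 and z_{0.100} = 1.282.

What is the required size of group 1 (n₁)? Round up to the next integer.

n₁ = 31

n₁ = (z_{α/2} + z_β)² · (σ₁² + σ₂²/r) / δ²
   = (1.645 + 1.282)² · (1² + 1.6²/2) / 0.8²
   = 8.5673 · (1 + 1.28) / 0.64
   = 8.5673 · 2.28 / 0.64
   = 30.52
Round up → n₁ = 31; n₂ = r·n₁ = 2 × 31 = 62.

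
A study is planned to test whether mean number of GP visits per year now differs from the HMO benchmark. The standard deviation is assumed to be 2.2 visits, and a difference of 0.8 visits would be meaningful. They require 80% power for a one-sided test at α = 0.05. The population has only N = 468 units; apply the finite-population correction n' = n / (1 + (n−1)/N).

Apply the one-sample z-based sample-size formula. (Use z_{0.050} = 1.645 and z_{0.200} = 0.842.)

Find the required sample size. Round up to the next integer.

n = (z_α + z_β)² · σ² / δ²
  = (1.645 + 0.842)² · 2.2² / 0.8²
  = 6.1852 · 4.84 / 0.64
  = 46.78
Finite-population correction (N = 468): 46.78 / (1 + (46.78 − 1)/468) = 42.61.
Round up → n = 43.

n = 43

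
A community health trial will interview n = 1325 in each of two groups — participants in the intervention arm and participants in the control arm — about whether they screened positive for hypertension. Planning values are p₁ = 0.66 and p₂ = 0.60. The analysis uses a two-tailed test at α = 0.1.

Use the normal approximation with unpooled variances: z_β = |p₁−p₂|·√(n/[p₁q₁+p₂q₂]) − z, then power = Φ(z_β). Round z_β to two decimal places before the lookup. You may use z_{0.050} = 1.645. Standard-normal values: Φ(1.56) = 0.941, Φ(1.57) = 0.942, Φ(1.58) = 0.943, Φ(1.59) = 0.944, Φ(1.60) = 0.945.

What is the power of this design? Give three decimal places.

z_β = |p₁−p₂|·√(n/[p₁q₁+p₂q₂]) − z_{α/2}
    = 0.06 · √(1325/0.4644) − 1.645
    = 0.06 · 53.4148 − 1.645
    = 3.2049 − 1.645 = 1.5599 → 1.56
Power = Φ(1.56) = 0.941.

Power ≈ 0.941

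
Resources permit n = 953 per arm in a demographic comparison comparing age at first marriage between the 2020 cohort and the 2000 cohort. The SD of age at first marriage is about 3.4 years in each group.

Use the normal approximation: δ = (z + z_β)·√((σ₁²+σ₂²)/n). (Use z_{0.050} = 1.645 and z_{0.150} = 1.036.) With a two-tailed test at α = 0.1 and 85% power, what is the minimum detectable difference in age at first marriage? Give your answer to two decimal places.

δ = (z_{α/2} + z_β) · √((σ₁²+σ₂²)/n)
  = (1.645 + 1.036) · √(23.12/953)
  = 2.681 · √0.02426
  = 2.681 · 0.1558
  = 0.4176

Minimum detectable difference ≈ 0.42 years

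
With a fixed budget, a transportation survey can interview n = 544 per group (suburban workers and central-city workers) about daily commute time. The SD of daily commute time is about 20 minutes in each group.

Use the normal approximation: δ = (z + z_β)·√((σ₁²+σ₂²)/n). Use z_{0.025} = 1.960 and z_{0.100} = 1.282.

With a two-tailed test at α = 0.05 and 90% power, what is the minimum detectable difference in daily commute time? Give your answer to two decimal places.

Minimum detectable difference ≈ 3.93 minutes

δ = (z_{α/2} + z_β) · √((σ₁²+σ₂²)/n)
  = (1.960 + 1.282) · √(800/544)
  = 3.242 · √1.4706
  = 3.242 · 1.2127
  = 3.9315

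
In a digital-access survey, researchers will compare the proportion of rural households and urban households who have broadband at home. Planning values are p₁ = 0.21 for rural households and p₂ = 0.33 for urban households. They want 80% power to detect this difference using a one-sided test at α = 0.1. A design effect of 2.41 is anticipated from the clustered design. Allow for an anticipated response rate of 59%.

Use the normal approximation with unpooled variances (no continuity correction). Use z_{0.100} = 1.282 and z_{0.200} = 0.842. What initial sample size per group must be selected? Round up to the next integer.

n = (z_α + z_β)² · [p₁(1−p₁) + p₂(1−p₂)] / (p₁ − p₂)²
  = (1.282 + 0.842)² · (0.21·0.79 + 0.33·0.67) / (-0.12)²
  = (2.124)² · (0.1659 + 0.2211) / 0.0144
  = 4.5114 · 0.3870 / 0.0144
  = 121.24
Design effect: 2.41 × 121.24 = 292.20.
Adjust for 59% response: 292.20 / 0.59 = 495.25.
Round up → n = 496 per group.

n = 496 per group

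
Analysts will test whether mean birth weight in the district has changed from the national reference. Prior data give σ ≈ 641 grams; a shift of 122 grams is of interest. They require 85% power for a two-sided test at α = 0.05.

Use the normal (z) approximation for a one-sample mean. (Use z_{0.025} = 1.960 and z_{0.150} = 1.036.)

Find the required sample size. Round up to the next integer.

n = (z_{α/2} + z_β)² · σ² / δ²
  = (1.960 + 1.036)² · 641² / 122²
  = 8.9760 · 410881 / 14884
  = 247.79
Round up → n = 248.

n = 248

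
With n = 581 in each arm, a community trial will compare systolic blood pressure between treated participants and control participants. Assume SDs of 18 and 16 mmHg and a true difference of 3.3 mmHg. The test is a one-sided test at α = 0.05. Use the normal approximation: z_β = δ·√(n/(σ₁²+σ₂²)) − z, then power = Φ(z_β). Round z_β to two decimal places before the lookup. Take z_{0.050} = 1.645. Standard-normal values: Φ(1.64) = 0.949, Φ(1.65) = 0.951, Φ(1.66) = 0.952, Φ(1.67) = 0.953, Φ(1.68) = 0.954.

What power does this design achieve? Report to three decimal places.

Power ≈ 0.952

z_β = δ·√(n/(σ₁²+σ₂²)) − z_α
    = 3.3 · √(581/580) − 1.645
    = 3.3 · 1.00086 − 1.645
    = 3.3028 − 1.645 = 1.6578 → 1.66
Power = Φ(1.66) = 0.952.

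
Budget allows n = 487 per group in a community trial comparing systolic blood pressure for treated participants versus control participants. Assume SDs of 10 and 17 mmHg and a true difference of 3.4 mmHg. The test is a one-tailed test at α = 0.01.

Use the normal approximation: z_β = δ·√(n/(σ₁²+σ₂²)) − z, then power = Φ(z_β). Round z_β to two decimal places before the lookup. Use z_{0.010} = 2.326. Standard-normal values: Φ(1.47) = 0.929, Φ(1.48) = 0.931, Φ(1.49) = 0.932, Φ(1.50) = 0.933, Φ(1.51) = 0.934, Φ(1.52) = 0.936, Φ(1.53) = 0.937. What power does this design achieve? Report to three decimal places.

Power ≈ 0.931

z_β = δ·√(n/(σ₁²+σ₂²)) − z_α
    = 3.4 · √(487/389) − 2.326
    = 3.4 · 1.11890 − 2.326
    = 3.8042 − 2.326 = 1.4782 → 1.48
Power = Φ(1.48) = 0.931.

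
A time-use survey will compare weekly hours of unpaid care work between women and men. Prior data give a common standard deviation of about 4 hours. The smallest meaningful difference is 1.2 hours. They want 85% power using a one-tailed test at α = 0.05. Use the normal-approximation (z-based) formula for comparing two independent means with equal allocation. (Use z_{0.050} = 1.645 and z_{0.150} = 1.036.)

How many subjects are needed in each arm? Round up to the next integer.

n = 160 per group

n = (z_α + z_β)² · (σ₁² + σ₂²) / δ²
  = (1.645 + 1.036)² · (2·4² = 32) / 1.2²
  = 7.1878 · 32 / 1.44
  = 159.73
Round up → n = 160 per group.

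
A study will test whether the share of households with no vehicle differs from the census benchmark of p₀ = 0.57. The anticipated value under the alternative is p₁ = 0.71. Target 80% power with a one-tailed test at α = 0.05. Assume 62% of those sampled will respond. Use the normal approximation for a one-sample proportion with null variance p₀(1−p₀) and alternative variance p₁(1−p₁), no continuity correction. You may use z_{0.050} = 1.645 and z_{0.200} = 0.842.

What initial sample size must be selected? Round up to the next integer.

n = 118

n = [z_α·√(p₀q₀) + z_β·√(p₁q₁)]² / (p₁ − p₀)²
  = [1.645·√(0.57·0.43) + 0.842·√(0.71·0.29)]² / (0.14)²
  = [1.645·0.4951 + 0.842·0.4538]² / 0.0196
  = [1.1965]² / 0.0196
  = 73.04
Adjust for 62% response: 73.04 / 0.62 = 117.80.
Round up → n = 118.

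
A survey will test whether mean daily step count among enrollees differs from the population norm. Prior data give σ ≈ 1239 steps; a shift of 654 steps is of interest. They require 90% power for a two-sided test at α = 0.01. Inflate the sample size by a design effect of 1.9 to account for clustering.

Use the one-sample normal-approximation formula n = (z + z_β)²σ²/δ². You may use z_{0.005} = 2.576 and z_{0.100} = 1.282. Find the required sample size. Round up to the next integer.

n = (z_{α/2} + z_β)² · σ² / δ²
  = (2.576 + 1.282)² · 1239² / 654²
  = 14.8842 · 1535121 / 427716
  = 53.42
Design effect: 1.9 × 53.42 = 101.50.
Round up → n = 102.

n = 102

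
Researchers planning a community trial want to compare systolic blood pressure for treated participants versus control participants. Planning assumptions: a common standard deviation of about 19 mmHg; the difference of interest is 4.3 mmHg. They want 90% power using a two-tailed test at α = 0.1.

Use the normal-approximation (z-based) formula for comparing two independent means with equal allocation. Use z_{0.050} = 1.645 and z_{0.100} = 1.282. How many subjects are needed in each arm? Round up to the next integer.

n = 335 per group

n = (z_{α/2} + z_β)² · (σ₁² + σ₂²) / δ²
  = (1.645 + 1.282)² · (2·19² = 722) / 4.3²
  = 8.5673 · 722 / 18.49
  = 334.54
Round up → n = 335 per group.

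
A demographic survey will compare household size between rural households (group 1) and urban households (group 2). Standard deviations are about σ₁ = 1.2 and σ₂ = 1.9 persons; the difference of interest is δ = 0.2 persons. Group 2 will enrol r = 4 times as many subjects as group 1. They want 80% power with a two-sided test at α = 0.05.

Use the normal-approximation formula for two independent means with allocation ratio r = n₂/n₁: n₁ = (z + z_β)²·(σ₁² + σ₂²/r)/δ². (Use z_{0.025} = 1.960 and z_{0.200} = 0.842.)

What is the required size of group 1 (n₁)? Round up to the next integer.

n₁ = 460

n₁ = (z_{α/2} + z_β)² · (σ₁² + σ₂²/r) / δ²
   = (1.960 + 0.842)² · (1.2² + 1.9²/4) / 0.2²
   = 7.8512 · (1.44 + 0.9025) / 0.04
   = 7.8512 · 2.3425 / 0.04
   = 459.79
Round up → n₁ = 460; n₂ = r·n₁ = 4 × 460 = 1840.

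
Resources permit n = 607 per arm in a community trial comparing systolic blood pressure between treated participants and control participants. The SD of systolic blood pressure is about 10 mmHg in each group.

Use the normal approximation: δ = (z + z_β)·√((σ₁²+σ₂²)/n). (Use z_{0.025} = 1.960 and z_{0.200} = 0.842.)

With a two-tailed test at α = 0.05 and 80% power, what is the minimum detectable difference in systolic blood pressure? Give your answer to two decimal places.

Minimum detectable difference ≈ 1.61 mmHg

δ = (z_{α/2} + z_β) · √((σ₁²+σ₂²)/n)
  = (1.960 + 0.842) · √(200/607)
  = 2.802 · √0.32949
  = 2.802 · 0.5740
  = 1.6084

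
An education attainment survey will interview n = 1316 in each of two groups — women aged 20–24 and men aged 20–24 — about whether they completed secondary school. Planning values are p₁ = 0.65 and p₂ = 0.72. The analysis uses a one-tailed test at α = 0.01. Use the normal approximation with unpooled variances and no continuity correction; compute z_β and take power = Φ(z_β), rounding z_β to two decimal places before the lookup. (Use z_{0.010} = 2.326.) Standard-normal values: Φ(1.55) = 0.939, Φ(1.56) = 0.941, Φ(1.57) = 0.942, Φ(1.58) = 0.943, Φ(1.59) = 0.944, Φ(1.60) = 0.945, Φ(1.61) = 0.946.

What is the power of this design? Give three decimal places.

z_β = |p₁−p₂|·√(n/[p₁q₁+p₂q₂]) − z_α
    = 0.07 · √(1316/0.4291) − 2.326
    = 0.07 · 55.3795 − 2.326
    = 3.8766 − 2.326 = 1.5506 → 1.55
Power = Φ(1.55) = 0.939.

Power ≈ 0.939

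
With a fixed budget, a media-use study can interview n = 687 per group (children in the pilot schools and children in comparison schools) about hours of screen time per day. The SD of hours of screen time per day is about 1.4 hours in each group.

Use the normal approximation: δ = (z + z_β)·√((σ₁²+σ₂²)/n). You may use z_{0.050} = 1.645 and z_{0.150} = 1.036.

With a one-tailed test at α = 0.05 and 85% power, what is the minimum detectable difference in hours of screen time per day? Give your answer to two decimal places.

δ = (z_α + z_β) · √((σ₁²+σ₂²)/n)
  = (1.645 + 1.036) · √(3.92/687)
  = 2.681 · √0.00571
  = 2.681 · 0.0755
  = 0.2025

Minimum detectable difference ≈ 0.20 hours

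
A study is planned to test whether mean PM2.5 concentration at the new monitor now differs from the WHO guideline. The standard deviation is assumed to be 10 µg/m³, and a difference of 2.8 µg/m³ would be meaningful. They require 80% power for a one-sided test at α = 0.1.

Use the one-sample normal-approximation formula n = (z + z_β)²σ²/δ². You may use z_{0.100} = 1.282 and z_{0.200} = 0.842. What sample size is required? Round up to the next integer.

n = (z_α + z_β)² · σ² / δ²
  = (1.282 + 0.842)² · 10² / 2.8²
  = 4.5114 · 100 / 7.84
  = 57.54
Round up → n = 58.

n = 58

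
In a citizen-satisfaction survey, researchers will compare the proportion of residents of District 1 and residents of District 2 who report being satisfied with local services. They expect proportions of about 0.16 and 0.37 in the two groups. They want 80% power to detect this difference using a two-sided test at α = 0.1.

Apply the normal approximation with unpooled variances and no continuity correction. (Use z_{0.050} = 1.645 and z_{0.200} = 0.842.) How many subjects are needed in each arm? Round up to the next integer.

n = (z_{α/2} + z_β)² · [p₁(1−p₁) + p₂(1−p₂)] / (p₁ − p₂)²
  = (1.645 + 0.842)² · (0.16·0.84 + 0.37·0.63) / (-0.21)²
  = (2.487)² · (0.1344 + 0.2331) / 0.0441
  = 6.1852 · 0.3675 / 0.0441
  = 51.54
Round up → n = 52 per group.

n = 52 per group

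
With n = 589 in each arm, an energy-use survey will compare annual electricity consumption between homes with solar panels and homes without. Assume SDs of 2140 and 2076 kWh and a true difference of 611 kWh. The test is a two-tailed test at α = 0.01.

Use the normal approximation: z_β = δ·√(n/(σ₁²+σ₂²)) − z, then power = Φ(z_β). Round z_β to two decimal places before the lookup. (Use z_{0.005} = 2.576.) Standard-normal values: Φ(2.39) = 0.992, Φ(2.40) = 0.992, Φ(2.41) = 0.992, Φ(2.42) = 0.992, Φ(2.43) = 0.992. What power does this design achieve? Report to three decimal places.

Power ≈ 0.992

z_β = δ·√(n/(σ₁²+σ₂²)) − z_{α/2}
    = 611 · √(589/8889376) − 2.576
    = 611 · 0.00814 − 2.576
    = 4.9735 − 2.576 = 2.3975 → 2.40
Power = Φ(2.40) = 0.992.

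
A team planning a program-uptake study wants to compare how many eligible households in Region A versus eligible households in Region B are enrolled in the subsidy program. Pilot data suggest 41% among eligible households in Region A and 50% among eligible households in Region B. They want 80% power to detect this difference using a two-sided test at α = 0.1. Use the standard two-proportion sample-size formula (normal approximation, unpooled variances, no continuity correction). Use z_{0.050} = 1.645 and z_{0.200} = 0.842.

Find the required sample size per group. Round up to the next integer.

n = (z_{α/2} + z_β)² · [p₁(1−p₁) + p₂(1−p₂)] / (p₁ − p₂)²
  = (1.645 + 0.842)² · (0.41·0.59 + 0.50·0.50) / (-0.09)²
  = (2.487)² · (0.2419 + 0.2500) / 0.0081
  = 6.1852 · 0.4919 / 0.0081
  = 375.62
Round up → n = 376 per group.

n = 376 per group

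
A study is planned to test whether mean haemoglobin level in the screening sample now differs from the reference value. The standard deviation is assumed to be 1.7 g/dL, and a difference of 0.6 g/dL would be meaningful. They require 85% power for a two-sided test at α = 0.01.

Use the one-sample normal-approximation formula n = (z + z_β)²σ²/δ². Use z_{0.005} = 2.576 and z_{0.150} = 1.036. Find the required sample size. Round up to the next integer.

n = 105

n = (z_{α/2} + z_β)² · σ² / δ²
  = (2.576 + 1.036)² · 1.7² / 0.6²
  = 13.0465 · 2.89 / 0.36
  = 104.73
Round up → n = 105.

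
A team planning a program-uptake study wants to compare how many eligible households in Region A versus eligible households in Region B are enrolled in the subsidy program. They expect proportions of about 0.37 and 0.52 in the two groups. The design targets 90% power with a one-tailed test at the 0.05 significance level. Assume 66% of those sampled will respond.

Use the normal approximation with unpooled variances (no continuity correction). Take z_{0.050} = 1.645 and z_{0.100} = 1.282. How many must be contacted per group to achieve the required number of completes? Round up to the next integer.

n = 279 per group

n = (z_α + z_β)² · [p₁(1−p₁) + p₂(1−p₂)] / (p₁ − p₂)²
  = (1.645 + 1.282)² · (0.37·0.63 + 0.52·0.48) / (-0.15)²
  = (2.927)² · (0.2331 + 0.2496) / 0.0225
  = 8.5673 · 0.4827 / 0.0225
  = 183.80
Adjust for 66% response: 183.80 / 0.66 = 278.48.
Round up → n = 279 per group.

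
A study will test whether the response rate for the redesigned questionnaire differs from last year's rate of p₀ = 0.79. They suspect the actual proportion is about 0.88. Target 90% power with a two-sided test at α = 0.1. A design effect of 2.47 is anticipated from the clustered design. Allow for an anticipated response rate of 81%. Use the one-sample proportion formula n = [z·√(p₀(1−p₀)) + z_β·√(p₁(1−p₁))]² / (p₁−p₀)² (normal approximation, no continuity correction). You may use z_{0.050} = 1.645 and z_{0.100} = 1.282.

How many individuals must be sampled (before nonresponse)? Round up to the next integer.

n = 445

n = [z_{α/2}·√(p₀q₀) + z_β·√(p₁q₁)]² / (p₁ − p₀)²
  = [1.645·√(0.79·0.21) + 1.282·√(0.88·0.12)]² / (0.09)²
  = [1.645·0.4073 + 1.282·0.3250]² / 0.0081
  = [1.0866]² / 0.0081
  = 145.77
Design effect: 2.47 × 145.77 = 360.06.
Adjust for 81% response: 360.06 / 0.81 = 444.51.
Round up → n = 445.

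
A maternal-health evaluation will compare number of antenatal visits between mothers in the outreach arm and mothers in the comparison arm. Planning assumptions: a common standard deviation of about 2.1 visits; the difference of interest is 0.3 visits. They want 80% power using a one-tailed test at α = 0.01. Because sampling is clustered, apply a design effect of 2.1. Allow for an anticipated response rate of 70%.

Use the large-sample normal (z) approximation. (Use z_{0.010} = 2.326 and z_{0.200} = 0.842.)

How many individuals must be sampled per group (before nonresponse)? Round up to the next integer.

n = 2951 per group

n = (z_α + z_β)² · (σ₁² + σ₂²) / δ²
  = (2.326 + 0.842)² · (2·2.1² = 8.82) / 0.3²
  = 10.0362 · 8.82 / 0.09
  = 983.55
Design effect: 2.1 × 983.55 = 2065.45.
Adjust for 70% response: 2065.45 / 0.70 = 2950.65.
Round up → n = 2951 per group.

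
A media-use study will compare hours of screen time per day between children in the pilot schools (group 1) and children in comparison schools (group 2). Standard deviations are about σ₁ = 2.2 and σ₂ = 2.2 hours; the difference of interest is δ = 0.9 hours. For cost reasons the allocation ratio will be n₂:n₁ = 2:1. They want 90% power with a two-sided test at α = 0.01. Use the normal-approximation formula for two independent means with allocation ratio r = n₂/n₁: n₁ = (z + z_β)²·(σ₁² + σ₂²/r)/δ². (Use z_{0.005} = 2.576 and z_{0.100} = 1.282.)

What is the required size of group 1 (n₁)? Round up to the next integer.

n₁ = 134

n₁ = (z_{α/2} + z_β)² · (σ₁² + σ₂²/r) / δ²
   = (2.576 + 1.282)² · (2.2² + 2.2²/2) / 0.9²
   = 14.8842 · (4.84 + 2.42) / 0.81
   = 14.8842 · 7.26 / 0.81
   = 133.41
Round up → n₁ = 134; n₂ = r·n₁ = 2 × 134 = 268.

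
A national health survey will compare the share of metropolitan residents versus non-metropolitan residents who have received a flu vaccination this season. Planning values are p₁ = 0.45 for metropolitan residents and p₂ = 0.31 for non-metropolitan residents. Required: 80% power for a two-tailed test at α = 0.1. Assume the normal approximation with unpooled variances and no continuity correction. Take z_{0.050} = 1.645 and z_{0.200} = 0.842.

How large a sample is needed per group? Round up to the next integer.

n = (z_{α/2} + z_β)² · [p₁(1−p₁) + p₂(1−p₂)] / (p₁ − p₂)²
  = (1.645 + 0.842)² · (0.45·0.55 + 0.31·0.69) / (0.14)²
  = (2.487)² · (0.2475 + 0.2139) / 0.0196
  = 6.1852 · 0.4614 / 0.0196
  = 145.60
Round up → n = 146 per group.

n = 146 per group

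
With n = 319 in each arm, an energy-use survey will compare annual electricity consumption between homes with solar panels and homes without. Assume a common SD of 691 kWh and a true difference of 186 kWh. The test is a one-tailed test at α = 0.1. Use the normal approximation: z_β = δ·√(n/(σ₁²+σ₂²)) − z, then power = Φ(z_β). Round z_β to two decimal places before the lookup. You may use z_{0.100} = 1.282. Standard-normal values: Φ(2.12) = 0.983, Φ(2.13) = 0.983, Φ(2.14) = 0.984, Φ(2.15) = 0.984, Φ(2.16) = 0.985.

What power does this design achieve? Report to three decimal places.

Power ≈ 0.983

z_β = δ·√(n/(σ₁²+σ₂²)) − z_α
    = 186 · √(319/954962) − 1.282
    = 186 · 0.01828 − 1.282
    = 3.3995 − 1.282 = 2.1175 → 2.12
Power = Φ(2.12) = 0.983.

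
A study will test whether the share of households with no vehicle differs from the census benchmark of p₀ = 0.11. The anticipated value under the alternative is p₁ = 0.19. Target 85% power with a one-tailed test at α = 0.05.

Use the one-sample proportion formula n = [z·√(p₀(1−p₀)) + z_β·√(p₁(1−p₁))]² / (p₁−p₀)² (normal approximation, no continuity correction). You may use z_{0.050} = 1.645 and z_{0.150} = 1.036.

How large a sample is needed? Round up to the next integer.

n = [z_α·√(p₀q₀) + z_β·√(p₁q₁)]² / (p₁ − p₀)²
  = [1.645·√(0.11·0.89) + 1.036·√(0.19·0.81)]² / (0.08)²
  = [1.645·0.3129 + 1.036·0.3923]² / 0.0064
  = [0.9211]² / 0.0064
  = 132.57
Round up → n = 133.

n = 133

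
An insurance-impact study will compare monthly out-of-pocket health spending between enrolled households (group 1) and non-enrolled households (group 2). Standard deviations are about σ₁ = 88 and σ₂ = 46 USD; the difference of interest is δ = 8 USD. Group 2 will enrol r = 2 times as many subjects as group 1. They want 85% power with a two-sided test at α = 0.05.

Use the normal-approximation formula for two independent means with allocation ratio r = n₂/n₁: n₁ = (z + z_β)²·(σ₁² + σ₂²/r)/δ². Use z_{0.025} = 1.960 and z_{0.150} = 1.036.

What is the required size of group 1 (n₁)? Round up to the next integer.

n₁ = 1235

n₁ = (z_{α/2} + z_β)² · (σ₁² + σ₂²/r) / δ²
   = (1.960 + 1.036)² · (88² + 46²/2) / 8²
   = 8.9760 · (7744 + 1058) / 64
   = 8.9760 · 8802 / 64
   = 1234.48
Round up → n₁ = 1235; n₂ = r·n₁ = 2 × 1235 = 2470.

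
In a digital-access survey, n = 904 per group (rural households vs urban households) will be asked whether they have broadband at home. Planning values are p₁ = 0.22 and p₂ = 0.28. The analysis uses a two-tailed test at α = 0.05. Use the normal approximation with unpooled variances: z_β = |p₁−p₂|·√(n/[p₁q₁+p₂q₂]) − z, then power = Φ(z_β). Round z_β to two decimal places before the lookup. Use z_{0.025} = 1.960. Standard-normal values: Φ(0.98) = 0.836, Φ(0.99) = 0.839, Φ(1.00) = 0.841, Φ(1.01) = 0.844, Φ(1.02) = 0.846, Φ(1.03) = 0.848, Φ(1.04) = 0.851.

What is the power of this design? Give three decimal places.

Power ≈ 0.839

z_β = |p₁−p₂|·√(n/[p₁q₁+p₂q₂]) − z_{α/2}
    = 0.06 · √(904/0.3732) − 1.960
    = 0.06 · 49.2168 − 1.960
    = 2.9530 − 1.960 = 0.9930 → 0.99
Power = Φ(0.99) = 0.839.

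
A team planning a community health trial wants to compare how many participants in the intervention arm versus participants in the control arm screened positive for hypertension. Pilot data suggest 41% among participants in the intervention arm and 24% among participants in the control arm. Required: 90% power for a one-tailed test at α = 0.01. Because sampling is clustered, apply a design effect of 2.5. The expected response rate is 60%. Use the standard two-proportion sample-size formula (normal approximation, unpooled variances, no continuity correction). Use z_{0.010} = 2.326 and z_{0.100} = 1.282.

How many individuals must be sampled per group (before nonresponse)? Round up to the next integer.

n = (z_α + z_β)² · [p₁(1−p₁) + p₂(1−p₂)] / (p₁ − p₂)²
  = (2.326 + 1.282)² · (0.41·0.59 + 0.24·0.76) / (0.17)²
  = (3.608)² · (0.2419 + 0.1824) / 0.0289
  = 13.0177 · 0.4243 / 0.0289
  = 191.12
Design effect: 2.5 × 191.12 = 477.80.
Adjust for 60% response: 477.80 / 0.60 = 796.34.
Round up → n = 797 per group.

n = 797 per group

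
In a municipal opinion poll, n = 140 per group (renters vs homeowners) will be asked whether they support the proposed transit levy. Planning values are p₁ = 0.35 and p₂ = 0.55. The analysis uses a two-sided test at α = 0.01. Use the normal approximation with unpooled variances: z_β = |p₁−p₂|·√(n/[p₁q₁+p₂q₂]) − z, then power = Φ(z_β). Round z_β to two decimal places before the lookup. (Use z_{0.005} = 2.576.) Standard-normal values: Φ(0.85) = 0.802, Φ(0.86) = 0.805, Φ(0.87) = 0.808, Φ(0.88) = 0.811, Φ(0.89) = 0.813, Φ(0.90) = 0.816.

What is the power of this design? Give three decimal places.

z_β = |p₁−p₂|·√(n/[p₁q₁+p₂q₂]) − z_{α/2}
    = 0.20 · √(140/0.4750) − 2.576
    = 0.20 · 17.1679 − 2.576
    = 3.4336 − 2.576 = 0.8576 → 0.86
Power = Φ(0.86) = 0.805.

Power ≈ 0.805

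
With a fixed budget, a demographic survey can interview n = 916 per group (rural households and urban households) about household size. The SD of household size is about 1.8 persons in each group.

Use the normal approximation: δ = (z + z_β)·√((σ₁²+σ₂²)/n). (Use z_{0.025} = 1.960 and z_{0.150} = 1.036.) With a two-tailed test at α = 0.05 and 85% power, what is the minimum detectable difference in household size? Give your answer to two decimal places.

Minimum detectable difference ≈ 0.25 persons

δ = (z_{α/2} + z_β) · √((σ₁²+σ₂²)/n)
  = (1.960 + 1.036) · √(6.48/916)
  = 2.996 · √0.00707
  = 2.996 · 0.0841
  = 0.2520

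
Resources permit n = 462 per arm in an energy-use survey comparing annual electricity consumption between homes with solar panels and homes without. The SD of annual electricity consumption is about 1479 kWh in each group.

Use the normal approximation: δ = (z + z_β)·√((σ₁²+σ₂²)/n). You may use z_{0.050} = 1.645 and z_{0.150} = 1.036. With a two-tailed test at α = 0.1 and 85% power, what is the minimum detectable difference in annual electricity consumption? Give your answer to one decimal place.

δ = (z_{α/2} + z_β) · √((σ₁²+σ₂²)/n)
  = (1.645 + 1.036) · √(4374882/462)
  = 2.681 · √9469.4
  = 2.681 · 97.3111
  = 260.8909

Minimum detectable difference ≈ 260.9 kWh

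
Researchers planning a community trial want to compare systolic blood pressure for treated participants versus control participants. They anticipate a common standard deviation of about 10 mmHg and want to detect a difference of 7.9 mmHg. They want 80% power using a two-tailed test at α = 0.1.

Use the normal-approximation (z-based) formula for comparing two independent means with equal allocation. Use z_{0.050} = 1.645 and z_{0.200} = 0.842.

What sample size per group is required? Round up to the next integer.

n = (z_{α/2} + z_β)² · (σ₁² + σ₂²) / δ²
  = (1.645 + 0.842)² · (2·10² = 200) / 7.9²
  = 6.1852 · 200 / 62.41
  = 19.82
Round up → n = 20 per group.

n = 20 per group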